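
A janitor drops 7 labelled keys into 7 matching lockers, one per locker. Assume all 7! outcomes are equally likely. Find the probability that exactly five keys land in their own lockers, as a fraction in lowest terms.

1/240

Favorable outcomes: C(7,5)·!2 = 21·1 = 21.
Total outcomes: 7! = 5040.
Probability = 21/5040 = 1/240.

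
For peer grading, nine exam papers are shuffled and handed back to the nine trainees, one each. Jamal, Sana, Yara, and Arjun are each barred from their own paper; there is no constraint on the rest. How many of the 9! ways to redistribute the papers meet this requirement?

229080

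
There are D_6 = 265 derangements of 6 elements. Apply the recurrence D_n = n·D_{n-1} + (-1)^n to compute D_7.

1854

D_7 = 7·265 - 1 = 1854.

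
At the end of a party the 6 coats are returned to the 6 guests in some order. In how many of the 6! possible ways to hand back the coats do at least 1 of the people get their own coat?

455

Sum C(6,i)·!(6-i) for i = 1..6:
  i=1: C(6,1)·!5 = 6·44 = 264
  i=2: C(6,2)·!4 = 15·9 = 135
  i=3: C(6,3)·!3 = 20·2 = 40
  i=4: C(6,4)·!2 = 15·1 = 15
  i=5: C(6,5)·!1 = 6·0 = 0
  i=6: C(6,6)·!0 = 1·1 = 1
Total = 455.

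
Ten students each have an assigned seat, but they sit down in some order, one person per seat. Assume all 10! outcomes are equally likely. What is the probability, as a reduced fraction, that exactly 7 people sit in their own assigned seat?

1/15120

Favorable outcomes: C(10,7)·!3 = 120·2 = 240.
Total outcomes: 10! = 3628800.
Probability = 240/3628800 = 1/15120.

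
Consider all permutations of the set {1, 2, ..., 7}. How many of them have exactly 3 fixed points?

Pick the 3 fixed positions: C(7,3) = 35 ways.
The other 4 form a derangement: !4 = 9.
Total: 35 × 9 = 315.

315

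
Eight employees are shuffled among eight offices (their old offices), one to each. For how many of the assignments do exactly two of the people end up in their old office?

7420

Pick the 2 fixed positions: C(8,2) = 28 ways.
The other 6 form a derangement: !6 = 265.
Total: 28 × 265 = 7420.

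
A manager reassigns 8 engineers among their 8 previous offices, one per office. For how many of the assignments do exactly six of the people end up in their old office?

28

Pick the 6 fixed positions: C(8,6) = 28 ways.
The other 2 form a derangement: !2 = 1.
Total: 28 × 1 = 28.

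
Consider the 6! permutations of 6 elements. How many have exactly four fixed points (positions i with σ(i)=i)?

Choose which 4 of the 6 are fixed: C(6,4) = 15.
The other 2 form a derangement: !2 = 1.
Total: 15 × 1 = 15.

15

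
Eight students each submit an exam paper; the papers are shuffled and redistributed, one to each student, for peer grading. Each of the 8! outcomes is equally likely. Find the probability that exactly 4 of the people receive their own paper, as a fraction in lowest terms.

Favorable outcomes: C(8,4)·!4 = 70·9 = 630.
Total outcomes: 8! = 40320.
Probability = 630/40320 = 1/64.

1/64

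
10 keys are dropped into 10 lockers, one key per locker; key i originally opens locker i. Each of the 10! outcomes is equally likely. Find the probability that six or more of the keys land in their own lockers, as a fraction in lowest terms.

Favorable outcomes: Σ_{i≥6} C(10,i)·!(10-i) = 210·9 + 120·2 + 45·1 + 10·0 + 1·1 = 2176.
Total outcomes: 10! = 3628800.
Probability = 2176/3628800 = 17/28350.

17/28350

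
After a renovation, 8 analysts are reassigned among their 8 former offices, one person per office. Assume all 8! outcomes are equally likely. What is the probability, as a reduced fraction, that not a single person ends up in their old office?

2119/5760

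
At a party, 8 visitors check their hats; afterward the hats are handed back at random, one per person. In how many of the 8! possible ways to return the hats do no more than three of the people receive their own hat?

# with exactly i fixed is C(8,i)·!(8-i); sum over i=0..3:
  i=0: C(8,0)·!8 = 1·14833 = 14833
  i=1: C(8,1)·!7 = 8·1854 = 14832
  i=2: C(8,2)·!6 = 28·265 = 7420
  i=3: C(8,3)·!5 = 56·44 = 2464
Total = 39549.

39549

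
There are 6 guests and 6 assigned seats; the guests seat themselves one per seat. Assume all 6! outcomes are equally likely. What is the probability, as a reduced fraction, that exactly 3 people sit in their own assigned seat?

1/18

Favorable outcomes: C(6,3)·!3 = 20·2 = 40.
Total outcomes: 6! = 720.
Probability = 40/720 = 1/18.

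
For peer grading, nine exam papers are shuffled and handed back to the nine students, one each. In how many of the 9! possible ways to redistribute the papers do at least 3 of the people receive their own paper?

29143

# with exactly i fixed is C(9,i)·!(9-i); sum over i=3..9:
  i=3: C(9,3)·!6 = 84·265 = 22260
  i=4: C(9,4)·!5 = 126·44 = 5544
  i=5: C(9,5)·!4 = 126·9 = 1134
  i=6: C(9,6)·!3 = 84·2 = 168
  i=7: C(9,7)·!2 = 36·1 = 36
  i=8: C(9,8)·!1 = 9·0 = 0
  i=9: C(9,9)·!0 = 1·1 = 1
Total = 29143.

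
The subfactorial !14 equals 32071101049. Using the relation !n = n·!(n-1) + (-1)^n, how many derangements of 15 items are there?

481066515734

!15 = 15·32071101049 - 1 = 481066515734.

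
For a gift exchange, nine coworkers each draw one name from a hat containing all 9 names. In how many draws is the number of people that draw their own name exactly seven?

Choose which 7 of the 9 are fixed: C(9,7) = 36.
The other 2 form a derangement: !2 = 1.
Total: 36 × 1 = 36.

36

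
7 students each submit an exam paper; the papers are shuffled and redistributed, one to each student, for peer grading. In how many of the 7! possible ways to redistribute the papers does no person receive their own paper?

1854

By inclusion-exclusion, !7 = Σ (-1)^k · 7!/k! for k=0..7
= 7! - 7!/1! + 7!/2! - 7!/3! + 7!/4! - 7!/5! + 7!/6! - 7!/7!
= 5040 - 5040 + 2520 - 840 + 210 - 42 + 7 - 1
= 1854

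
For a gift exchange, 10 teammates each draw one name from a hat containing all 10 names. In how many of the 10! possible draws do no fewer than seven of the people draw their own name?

286

# with exactly i fixed is C(10,i)·!(10-i); sum over i=7..10:
  i=7: C(10,7)·!3 = 120·2 = 240
  i=8: C(10,8)·!2 = 45·1 = 45
  i=9: C(10,9)·!1 = 10·0 = 0
  i=10: C(10,10)·!0 = 1·1 = 1
Total = 286.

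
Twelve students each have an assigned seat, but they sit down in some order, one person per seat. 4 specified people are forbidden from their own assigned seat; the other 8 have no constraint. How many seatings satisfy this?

339696000

Inclusion-exclusion on the 4 forbidden self-matches:
Σ_{j=0}^{4} (-1)^j C(4,j)(12-j)!
= C(4,0)·12! - C(4,1)·11! + C(4,2)·10! - C(4,3)·9! + C(4,4)·8!
= 479001600 - 159667200 + 21772800 - 1451520 + 40320
= 339696000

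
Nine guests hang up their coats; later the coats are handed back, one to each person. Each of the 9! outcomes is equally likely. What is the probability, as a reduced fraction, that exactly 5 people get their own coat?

1/320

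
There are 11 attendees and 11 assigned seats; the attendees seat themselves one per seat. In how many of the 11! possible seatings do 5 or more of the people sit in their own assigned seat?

146114

# with exactly i fixed is C(11,i)·!(11-i); sum over i=5..11:
  i=5: C(11,5)·!6 = 462·265 = 122430
  i=6: C(11,6)·!5 = 462·44 = 20328
  i=7: C(11,7)·!4 = 330·9 = 2970
  i=8: C(11,8)·!3 = 165·2 = 330
  i=9: C(11,9)·!2 = 55·1 = 55
  i=10: C(11,10)·!1 = 11·0 = 0
  i=11: C(11,11)·!0 = 1·1 = 1
Total = 146114.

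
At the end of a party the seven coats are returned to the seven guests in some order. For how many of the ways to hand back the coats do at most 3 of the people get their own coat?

4948

Sum C(7,i)·!(7-i) for i = 0..3:
  i=0: C(7,0)·!7 = 1·1854 = 1854
  i=1: C(7,1)·!6 = 7·265 = 1855
  i=2: C(7,2)·!5 = 21·44 = 924
  i=3: C(7,3)·!4 = 35·9 = 315
Total = 4948.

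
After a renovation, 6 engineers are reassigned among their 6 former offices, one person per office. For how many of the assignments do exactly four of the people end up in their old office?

Choose which 4 of the 6 are fixed: C(6,4) = 15.
The other 2 form a derangement: !2 = 1.
Total: 15 × 1 = 15.

15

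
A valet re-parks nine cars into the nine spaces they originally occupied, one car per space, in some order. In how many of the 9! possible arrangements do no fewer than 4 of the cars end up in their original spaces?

6883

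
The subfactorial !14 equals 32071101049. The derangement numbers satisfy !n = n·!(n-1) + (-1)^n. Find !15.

!15 = 15·32071101049 - 1 = 481066515734.

481066515734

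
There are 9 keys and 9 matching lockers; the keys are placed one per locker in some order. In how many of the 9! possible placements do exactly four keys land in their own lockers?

5544

Choose which 4 of the 9 are fixed: C(9,4) = 126.
The remaining 5 must be deranged: !5 = 44.
Total: 126 × 44 = 5544.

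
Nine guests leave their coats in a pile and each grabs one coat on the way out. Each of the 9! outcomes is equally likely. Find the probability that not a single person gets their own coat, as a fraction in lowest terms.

16687/45360

Favorable outcomes: !9 = 133496.
Total outcomes: 9! = 362880.
Probability = 133496/362880 = 16687/45360.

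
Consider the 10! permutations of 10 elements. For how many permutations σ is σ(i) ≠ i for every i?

!10 = 10! · Σ_{k=0}^{10} (-1)^k/k!
= 10! - 10!/1! + 10!/2! - 10!/3! + 10!/4! - 10!/5! + 10!/6! - 10!/7! + 10!/8! - 10!/9! + 10!/10!
= 3628800 - 3628800 + 1814400 - 604800 + 151200 - 30240 + 5040 - 720 + 90 - 10 + 1
= 1334961

1334961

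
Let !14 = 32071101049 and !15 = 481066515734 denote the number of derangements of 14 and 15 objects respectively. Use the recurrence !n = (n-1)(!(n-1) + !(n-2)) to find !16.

7697064251745

!16 = (16-1)·(!15 + !14) = 15·(481066515734 + 32071101049) = 15·513137616783 = 7697064251745.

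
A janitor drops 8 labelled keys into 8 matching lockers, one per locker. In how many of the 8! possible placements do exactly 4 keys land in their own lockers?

630

Choose which 4 of the 8 are fixed: C(8,4) = 70.
The other 4 form a derangement: !4 = 9.
Total: 70 × 9 = 630.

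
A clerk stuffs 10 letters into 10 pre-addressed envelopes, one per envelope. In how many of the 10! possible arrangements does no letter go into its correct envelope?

Recurrence: !10 = 9·(!9 + !8).
!10 = 9·(133496 + 14833) = 9·148329 = 1334961

1334961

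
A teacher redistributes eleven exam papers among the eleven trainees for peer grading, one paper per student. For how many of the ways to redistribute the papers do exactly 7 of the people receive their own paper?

2970

Choose which 7 of the 11 are fixed: C(11,7) = 330.
The remaining 4 must be deranged: !4 = 9.
Total: 330 × 9 = 2970.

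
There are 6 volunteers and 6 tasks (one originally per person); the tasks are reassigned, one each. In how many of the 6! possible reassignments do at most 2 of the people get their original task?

664

Sum C(6,i)·!(6-i) for i = 0..2:
  i=0: C(6,0)·!6 = 1·265 = 265
  i=1: C(6,1)·!5 = 6·44 = 264
  i=2: C(6,2)·!4 = 15·9 = 135
Total = 664.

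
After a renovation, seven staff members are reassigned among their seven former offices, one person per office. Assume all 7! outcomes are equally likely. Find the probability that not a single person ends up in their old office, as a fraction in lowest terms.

103/280

Favorable outcomes: !7 = 1854.
Total outcomes: 7! = 5040.
Probability = 1854/5040 = 103/280.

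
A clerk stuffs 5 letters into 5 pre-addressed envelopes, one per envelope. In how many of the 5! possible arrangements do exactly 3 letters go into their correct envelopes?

10

Choose which 3 of the 5 are fixed: C(5,3) = 10.
The other 2 form a derangement: !2 = 1.
Total: 10 × 1 = 10.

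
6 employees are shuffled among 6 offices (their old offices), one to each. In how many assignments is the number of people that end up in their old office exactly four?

15

Choose which 4 of the 6 are fixed: C(6,4) = 15.
The other 2 form a derangement: !2 = 1.
Total: 15 × 1 = 15.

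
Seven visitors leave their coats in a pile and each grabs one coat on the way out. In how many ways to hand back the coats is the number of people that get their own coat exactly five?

21

Choose which 5 of the 7 are fixed: C(7,5) = 21.
The remaining 2 must be deranged: !2 = 1.
Total: 21 × 1 = 21.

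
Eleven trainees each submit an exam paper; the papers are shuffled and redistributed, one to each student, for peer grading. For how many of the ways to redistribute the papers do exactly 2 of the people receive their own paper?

7342280

Choose which 2 of the 11 are fixed: C(11,2) = 55.
The other 9 form a derangement: !9 = 133496.
Total: 55 × 133496 = 7342280.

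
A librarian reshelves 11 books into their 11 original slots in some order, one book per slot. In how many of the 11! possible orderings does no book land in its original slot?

14684570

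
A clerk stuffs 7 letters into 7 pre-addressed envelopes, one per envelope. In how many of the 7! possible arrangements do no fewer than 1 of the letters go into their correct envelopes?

Sum C(7,i)·!(7-i) for i = 1..7:
  i=1: C(7,1)·!6 = 7·265 = 1855
  i=2: C(7,2)·!5 = 21·44 = 924
  i=3: C(7,3)·!4 = 35·9 = 315
  i=4: C(7,4)·!3 = 35·2 = 70
  i=5: C(7,5)·!2 = 21·1 = 21
  i=6: C(7,6)·!1 = 7·0 = 0
  i=7: C(7,7)·!0 = 1·1 = 1
Total = 3186.

3186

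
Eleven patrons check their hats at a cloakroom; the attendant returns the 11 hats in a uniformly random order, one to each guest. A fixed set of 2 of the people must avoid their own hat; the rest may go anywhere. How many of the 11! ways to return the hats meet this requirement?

Let A_j be the event that the j-th constrained one is fixed. By inclusion-exclusion over the 2 events:
Σ_{j=0}^{2} (-1)^j C(2,j)(11-j)!
= C(2,0)·11! - C(2,1)·10! + C(2,2)·9!
= 39916800 - 7257600 + 362880
= 33022080

33022080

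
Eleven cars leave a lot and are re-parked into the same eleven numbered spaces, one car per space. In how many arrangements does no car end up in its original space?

14684570

Use !n = (n-1)(!(n-1) + !(n-2)).
!11 = 10·(1334961 + 133496) = 10·1468457 = 14684570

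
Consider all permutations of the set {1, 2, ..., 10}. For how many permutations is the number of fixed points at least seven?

# with exactly i fixed is C(10,i)·!(10-i); sum over i=7..10:
  i=7: C(10,7)·!3 = 120·2 = 240
  i=8: C(10,8)·!2 = 45·1 = 45
  i=9: C(10,9)·!1 = 10·0 = 0
  i=10: C(10,10)·!0 = 1·1 = 1
Total = 286.

286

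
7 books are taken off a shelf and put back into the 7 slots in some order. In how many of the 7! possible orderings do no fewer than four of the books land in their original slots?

92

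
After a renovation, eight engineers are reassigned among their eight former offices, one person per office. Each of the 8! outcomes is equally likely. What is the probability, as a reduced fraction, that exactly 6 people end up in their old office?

1/1440

Favorable outcomes: C(8,6)·!2 = 28·1 = 28.
Total outcomes: 8! = 40320.
Probability = 28/40320 = 1/1440.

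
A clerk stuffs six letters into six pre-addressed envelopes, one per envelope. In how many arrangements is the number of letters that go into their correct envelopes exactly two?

135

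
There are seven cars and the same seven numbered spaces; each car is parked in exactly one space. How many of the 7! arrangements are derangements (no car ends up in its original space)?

Recurrence: !7 = 7·!6 + (-1)^7.
!7 = 7·265 - 1 = 1854

1854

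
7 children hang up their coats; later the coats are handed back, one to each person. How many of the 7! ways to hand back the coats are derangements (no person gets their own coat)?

1854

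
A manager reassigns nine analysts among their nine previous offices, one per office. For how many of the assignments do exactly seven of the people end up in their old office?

36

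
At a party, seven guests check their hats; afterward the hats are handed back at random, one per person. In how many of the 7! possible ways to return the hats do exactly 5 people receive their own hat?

Pick the 5 fixed positions: C(7,5) = 21 ways.
The other 2 form a derangement: !2 = 1.
Total: 21 × 1 = 21.

21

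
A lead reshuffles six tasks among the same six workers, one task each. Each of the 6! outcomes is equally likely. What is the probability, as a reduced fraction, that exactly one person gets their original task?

11/30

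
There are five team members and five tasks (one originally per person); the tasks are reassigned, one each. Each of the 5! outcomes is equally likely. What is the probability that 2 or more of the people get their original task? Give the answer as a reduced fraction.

Favorable outcomes: Σ_{i≥2} C(5,i)·!(5-i) = 10·2 + 10·1 + 5·0 + 1·1 = 31.
Total outcomes: 5! = 120.
Probability = 31/120 = 31/120.

31/120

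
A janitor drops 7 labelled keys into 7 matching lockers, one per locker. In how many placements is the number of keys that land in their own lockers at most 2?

4633

Sum C(7,i)·!(7-i) for i = 0..2:
  i=0: C(7,0)·!7 = 1·1854 = 1854
  i=1: C(7,1)·!6 = 7·265 = 1855
  i=2: C(7,2)·!5 = 21·44 = 924
Total = 4633.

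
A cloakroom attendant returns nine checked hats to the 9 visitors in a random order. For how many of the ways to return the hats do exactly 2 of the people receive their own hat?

Pick the 2 fixed positions: C(9,2) = 36 ways.
The remaining 7 must be deranged: !7 = 1854.
Total: 36 × 1854 = 66744.

66744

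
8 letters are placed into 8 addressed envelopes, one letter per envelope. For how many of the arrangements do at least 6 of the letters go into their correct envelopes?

# with exactly i fixed is C(8,i)·!(8-i); sum over i=6..8:
  i=6: C(8,6)·!2 = 28·1 = 28
  i=7: C(8,7)·!1 = 8·0 = 0
  i=8: C(8,8)·!0 = 1·1 = 1
Total = 29.

29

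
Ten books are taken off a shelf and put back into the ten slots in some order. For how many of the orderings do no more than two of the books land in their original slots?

# with exactly i fixed is C(10,i)·!(10-i); sum over i=0..2:
  i=0: C(10,0)·!10 = 1·1334961 = 1334961
  i=1: C(10,1)·!9 = 10·133496 = 1334960
  i=2: C(10,2)·!8 = 45·14833 = 667485
Total = 3337406.

3337406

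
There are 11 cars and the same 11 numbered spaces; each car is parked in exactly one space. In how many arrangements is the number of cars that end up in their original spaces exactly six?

20328

Pick the 6 fixed positions: C(11,6) = 462 ways.
The remaining 5 must be deranged: !5 = 44.
Total: 462 × 44 = 20328.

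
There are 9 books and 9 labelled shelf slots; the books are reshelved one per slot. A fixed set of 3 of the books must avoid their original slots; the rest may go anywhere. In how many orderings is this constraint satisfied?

256320

Inclusion-exclusion on the 3 forbidden self-matches:
Σ_{j=0}^{3} (-1)^j C(3,j)(9-j)!
= C(3,0)·9! - C(3,1)·8! + C(3,2)·7! - C(3,3)·6!
= 362880 - 120960 + 15120 - 720
= 256320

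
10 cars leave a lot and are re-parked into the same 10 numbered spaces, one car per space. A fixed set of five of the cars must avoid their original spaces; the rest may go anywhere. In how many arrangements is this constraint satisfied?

2170680

Let A_j be the event that the j-th constrained one is fixed. By inclusion-exclusion over the 5 events:
Σ_{j=0}^{5} (-1)^j C(5,j)(10-j)!
= C(5,0)·10! - C(5,1)·9! + C(5,2)·8! - C(5,3)·7! + C(5,4)·6! - C(5,5)·5!
= 3628800 - 1814400 + 403200 - 50400 + 3600 - 120
= 2170680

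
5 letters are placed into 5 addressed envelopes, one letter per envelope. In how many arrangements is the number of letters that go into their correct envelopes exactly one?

Pick the single fixed position: C(5,1) = 5 ways.
The other 4 form a derangement: !4 = 9.
Total: 5 × 9 = 45.

45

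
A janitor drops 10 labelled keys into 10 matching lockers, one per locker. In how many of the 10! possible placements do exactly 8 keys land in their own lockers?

45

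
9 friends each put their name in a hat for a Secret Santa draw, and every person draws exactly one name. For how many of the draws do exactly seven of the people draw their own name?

36

Pick the 7 fixed positions: C(9,7) = 36 ways.
The other 2 form a derangement: !2 = 1.
Total: 36 × 1 = 36.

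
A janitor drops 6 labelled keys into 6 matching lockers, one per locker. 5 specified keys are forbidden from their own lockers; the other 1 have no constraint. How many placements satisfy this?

309

Inclusion-exclusion on the 5 forbidden self-matches:
Σ_{j=0}^{5} (-1)^j C(5,j)(6-j)!
= C(5,0)·6! - C(5,1)·5! + C(5,2)·4! - C(5,3)·3! + C(5,4)·2! - C(5,5)·1!
= 720 - 600 + 240 - 60 + 10 - 1
= 309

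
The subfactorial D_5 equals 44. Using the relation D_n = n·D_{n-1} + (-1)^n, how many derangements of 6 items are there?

265

D_6 = 6·44 + 1 = 265.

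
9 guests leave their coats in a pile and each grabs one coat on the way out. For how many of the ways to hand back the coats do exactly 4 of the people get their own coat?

5544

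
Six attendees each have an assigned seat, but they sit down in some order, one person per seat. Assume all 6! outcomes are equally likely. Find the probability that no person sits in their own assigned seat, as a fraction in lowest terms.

Favorable outcomes: !6 = 265.
Total outcomes: 6! = 720.
Probability = 265/720 = 53/144.

53/144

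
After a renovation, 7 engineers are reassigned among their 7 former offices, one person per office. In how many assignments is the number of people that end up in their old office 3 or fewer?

4948

# with exactly i fixed is C(7,i)·!(7-i); sum over i=0..3:
  i=0: C(7,0)·!7 = 1·1854 = 1854
  i=1: C(7,1)·!6 = 7·265 = 1855
  i=2: C(7,2)·!5 = 21·44 = 924
  i=3: C(7,3)·!4 = 35·9 = 315
Total = 4948.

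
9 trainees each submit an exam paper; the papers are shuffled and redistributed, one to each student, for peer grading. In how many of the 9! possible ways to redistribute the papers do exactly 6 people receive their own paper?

Choose which 6 of the 9 are fixed: C(9,6) = 84.
The remaining 3 must be deranged: !3 = 2.
Total: 84 × 2 = 168.

168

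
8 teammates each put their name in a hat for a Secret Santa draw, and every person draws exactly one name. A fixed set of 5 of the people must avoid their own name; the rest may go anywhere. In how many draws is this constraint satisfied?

21234

Let A_j be the event that the j-th constrained one is fixed. By inclusion-exclusion over the 5 events:
Σ_{j=0}^{5} (-1)^j C(5,j)(8-j)!
= C(5,0)·8! - C(5,1)·7! + C(5,2)·6! - C(5,3)·5! + C(5,4)·4! - C(5,5)·3!
= 40320 - 25200 + 7200 - 1200 + 120 - 6
= 21234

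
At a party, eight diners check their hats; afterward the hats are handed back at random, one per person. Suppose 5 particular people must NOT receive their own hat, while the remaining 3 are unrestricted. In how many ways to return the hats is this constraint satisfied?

21234

Let A_j be the event that the j-th constrained one is fixed. By inclusion-exclusion over the 5 events:
Σ_{j=0}^{5} (-1)^j C(5,j)(8-j)!
= C(5,0)·8! - C(5,1)·7! + C(5,2)·6! - C(5,3)·5! + C(5,4)·4! - C(5,5)·3!
= 40320 - 25200 + 7200 - 1200 + 120 - 6
= 21234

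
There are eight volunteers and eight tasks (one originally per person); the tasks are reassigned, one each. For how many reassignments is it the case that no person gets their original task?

14833

The subfactorial !8 = [8!/e] (nearest integer).
8! = 40320, and 40320/e ≈ 14832.90, so !8 = 14833.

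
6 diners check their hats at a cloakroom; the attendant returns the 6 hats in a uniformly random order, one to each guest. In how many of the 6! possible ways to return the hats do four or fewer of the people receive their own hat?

Sum C(6,i)·!(6-i) for i = 0..4:
  i=0: C(6,0)·!6 = 1·265 = 265
  i=1: C(6,1)·!5 = 6·44 = 264
  i=2: C(6,2)·!4 = 15·9 = 135
  i=3: C(6,3)·!3 = 20·2 = 40
  i=4: C(6,4)·!2 = 15·1 = 15
Total = 719.

719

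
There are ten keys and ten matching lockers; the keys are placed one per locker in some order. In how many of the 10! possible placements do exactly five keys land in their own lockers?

Pick the 5 fixed positions: C(10,5) = 252 ways.
The other 5 form a derangement: !5 = 44.
Total: 252 × 44 = 11088.

11088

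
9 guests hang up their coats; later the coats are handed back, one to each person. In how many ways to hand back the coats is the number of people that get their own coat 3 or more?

29143

Sum C(9,i)·!(9-i) for i = 3..9:
  i=3: C(9,3)·!6 = 84·265 = 22260
  i=4: C(9,4)·!5 = 126·44 = 5544
  i=5: C(9,5)·!4 = 126·9 = 1134
  i=6: C(9,6)·!3 = 84·2 = 168
  i=7: C(9,7)·!2 = 36·1 = 36
  i=8: C(9,8)·!1 = 9·0 = 0
  i=9: C(9,9)·!0 = 1·1 = 1
Total = 29143.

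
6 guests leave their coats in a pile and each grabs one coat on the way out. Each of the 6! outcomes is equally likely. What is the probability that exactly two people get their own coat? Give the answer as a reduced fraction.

3/16

Favorable outcomes: C(6,2)·!4 = 15·9 = 135.
Total outcomes: 6! = 720.
Probability = 135/720 = 3/16.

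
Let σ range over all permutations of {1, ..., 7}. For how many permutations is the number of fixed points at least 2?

Sum C(7,i)·!(7-i) for i = 2..7:
  i=2: C(7,2)·!5 = 21·44 = 924
  i=3: C(7,3)·!4 = 35·9 = 315
  i=4: C(7,4)·!3 = 35·2 = 70
  i=5: C(7,5)·!2 = 21·1 = 21
  i=6: C(7,6)·!1 = 7·0 = 0
  i=7: C(7,7)·!0 = 1·1 = 1
Total = 1331.

1331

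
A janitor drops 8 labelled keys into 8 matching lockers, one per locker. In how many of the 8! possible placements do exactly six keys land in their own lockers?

28

Choose which 6 of the 8 are fixed: C(8,6) = 28.
The other 2 form a derangement: !2 = 1.
Total: 28 × 1 = 28.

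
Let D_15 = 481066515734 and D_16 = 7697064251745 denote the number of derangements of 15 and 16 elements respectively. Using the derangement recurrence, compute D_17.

D_17 = (17-1)·(D_16 + D_15) = 16·(7697064251745 + 481066515734) = 16·8178130767479 = 130850092279664.

130850092279664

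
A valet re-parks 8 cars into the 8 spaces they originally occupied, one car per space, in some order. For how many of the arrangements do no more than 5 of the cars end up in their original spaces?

40291

Sum C(8,i)·!(8-i) for i = 0..5:
  i=0: C(8,0)·!8 = 1·14833 = 14833
  i=1: C(8,1)·!7 = 8·1854 = 14832
  i=2: C(8,2)·!6 = 28·265 = 7420
  i=3: C(8,3)·!5 = 56·44 = 2464
  i=4: C(8,4)·!4 = 70·9 = 630
  i=5: C(8,5)·!3 = 56·2 = 112
Total = 40291.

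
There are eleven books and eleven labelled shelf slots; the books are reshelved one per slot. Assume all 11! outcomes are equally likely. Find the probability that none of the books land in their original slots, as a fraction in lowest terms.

1468457/3991680

Favorable outcomes: !11 = 14684570.
Total outcomes: 11! = 39916800.
Probability = 14684570/39916800 = 1468457/3991680.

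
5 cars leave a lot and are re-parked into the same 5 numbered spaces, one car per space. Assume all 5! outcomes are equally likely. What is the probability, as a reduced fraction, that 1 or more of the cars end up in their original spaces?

19/30

Favorable outcomes: Σ_{i≥1} C(5,i)·!(5-i) = 5·9 + 10·2 + 10·1 + 5·0 + 1·1 = 76.
Total outcomes: 5! = 120.
Probability = 76/120 = 19/30.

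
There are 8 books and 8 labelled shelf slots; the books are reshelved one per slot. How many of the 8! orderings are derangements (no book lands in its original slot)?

14833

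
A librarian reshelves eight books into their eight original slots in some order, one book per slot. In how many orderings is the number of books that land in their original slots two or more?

# with exactly i fixed is C(8,i)·!(8-i); sum over i=2..8:
  i=2: C(8,2)·!6 = 28·265 = 7420
  i=3: C(8,3)·!5 = 56·44 = 2464
  i=4: C(8,4)·!4 = 70·9 = 630
  i=5: C(8,5)·!3 = 56·2 = 112
  i=6: C(8,6)·!2 = 28·1 = 28
  i=7: C(8,7)·!1 = 8·0 = 0
  i=8: C(8,8)·!0 = 1·1 = 1
Total = 10655.

10655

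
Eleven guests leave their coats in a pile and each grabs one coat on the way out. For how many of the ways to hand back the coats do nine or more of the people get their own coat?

56

Sum C(11,i)·!(11-i) for i = 9..11:
  i=9: C(11,9)·!2 = 55·1 = 55
  i=10: C(11,10)·!1 = 11·0 = 0
  i=11: C(11,11)·!0 = 1·1 = 1
Total = 56.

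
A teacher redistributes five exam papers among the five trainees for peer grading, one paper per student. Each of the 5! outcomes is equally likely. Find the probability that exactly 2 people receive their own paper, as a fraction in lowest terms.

Favorable outcomes: C(5,2)·!3 = 10·2 = 20.
Total outcomes: 5! = 120.
Probability = 20/120 = 1/6.

1/6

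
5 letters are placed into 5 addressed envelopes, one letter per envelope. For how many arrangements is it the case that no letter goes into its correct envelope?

44

Recurrence: !5 = 4·(!4 + !3).
!5 = 4·(9 + 2) = 4·11 = 44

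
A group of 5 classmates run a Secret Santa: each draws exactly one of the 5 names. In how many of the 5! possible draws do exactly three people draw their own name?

10

Pick the 3 fixed positions: C(5,3) = 10 ways.
The other 2 form a derangement: !2 = 1.
Total: 10 × 1 = 10.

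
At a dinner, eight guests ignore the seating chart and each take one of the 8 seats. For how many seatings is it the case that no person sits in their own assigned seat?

!8 = 8! · Σ_{k=0}^{8} (-1)^k/k!
= 8! - 8!/1! + 8!/2! - 8!/3! + 8!/4! - 8!/5! + 8!/6! - 8!/7! + 8!/8!
= 40320 - 40320 + 20160 - 6720 + 1680 - 336 + 56 - 8 + 1
= 14833

14833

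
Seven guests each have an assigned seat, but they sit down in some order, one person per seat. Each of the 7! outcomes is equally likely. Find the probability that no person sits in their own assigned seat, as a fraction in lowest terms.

103/280

Favorable outcomes: !7 = 1854.
Total outcomes: 7! = 5040.
Probability = 1854/5040 = 103/280.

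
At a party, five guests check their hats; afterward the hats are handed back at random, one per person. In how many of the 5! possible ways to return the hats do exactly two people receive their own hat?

Choose which 2 of the 5 are fixed: C(5,2) = 10.
The other 3 form a derangement: !3 = 2.
Total: 10 × 2 = 20.

20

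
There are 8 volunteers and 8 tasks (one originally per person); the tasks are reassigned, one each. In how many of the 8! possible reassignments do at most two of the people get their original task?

Sum C(8,i)·!(8-i) for i = 0..2:
  i=0: C(8,0)·!8 = 1·14833 = 14833
  i=1: C(8,1)·!7 = 8·1854 = 14832
  i=2: C(8,2)·!6 = 28·265 = 7420
Total = 37085.

37085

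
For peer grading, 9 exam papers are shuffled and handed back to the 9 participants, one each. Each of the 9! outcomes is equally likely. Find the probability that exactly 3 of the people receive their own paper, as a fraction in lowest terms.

Favorable outcomes: C(9,3)·!6 = 84·265 = 22260.
Total outcomes: 9! = 362880.
Probability = 22260/362880 = 53/864.

53/864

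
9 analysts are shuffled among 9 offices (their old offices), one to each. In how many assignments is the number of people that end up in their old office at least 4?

6883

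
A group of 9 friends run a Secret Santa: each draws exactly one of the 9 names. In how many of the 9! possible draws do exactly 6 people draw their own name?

168

Choose which 6 of the 9 are fixed: C(9,6) = 84.
The remaining 3 must be deranged: !3 = 2.
Total: 84 × 2 = 168.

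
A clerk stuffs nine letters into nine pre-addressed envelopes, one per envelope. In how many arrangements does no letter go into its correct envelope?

The subfactorial !9 = [9!/e] (nearest integer).
9! = 362880, and 362880/e ≈ 133496.09, so !9 = 133496.

133496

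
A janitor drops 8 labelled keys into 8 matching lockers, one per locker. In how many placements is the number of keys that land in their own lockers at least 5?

141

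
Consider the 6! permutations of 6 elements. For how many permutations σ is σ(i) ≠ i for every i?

265

Use !n = (n-1)(!(n-1) + !(n-2)).
!6 = 5·(44 + 9) = 5·53 = 265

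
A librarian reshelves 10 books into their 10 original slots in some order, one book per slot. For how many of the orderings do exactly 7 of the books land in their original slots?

240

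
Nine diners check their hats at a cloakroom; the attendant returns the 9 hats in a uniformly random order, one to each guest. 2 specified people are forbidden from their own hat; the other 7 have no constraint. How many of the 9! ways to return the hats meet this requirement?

287280

Inclusion-exclusion on the 2 forbidden self-matches:
Σ_{j=0}^{2} (-1)^j C(2,j)(9-j)!
= C(2,0)·9! - C(2,1)·8! + C(2,2)·7!
= 362880 - 80640 + 5040
= 287280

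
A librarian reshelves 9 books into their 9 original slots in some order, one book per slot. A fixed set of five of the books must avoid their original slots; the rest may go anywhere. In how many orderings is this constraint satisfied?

205056

Let A_j be the event that the j-th constrained one is fixed. By inclusion-exclusion over the 5 events:
Σ_{j=0}^{5} (-1)^j C(5,j)(9-j)!
= C(5,0)·9! - C(5,1)·8! + C(5,2)·7! - C(5,3)·6! + C(5,4)·5! - C(5,5)·4!
= 362880 - 201600 + 50400 - 7200 + 600 - 24
= 205056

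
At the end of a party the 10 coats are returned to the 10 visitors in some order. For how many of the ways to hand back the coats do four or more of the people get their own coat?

# with exactly i fixed is C(10,i)·!(10-i); sum over i=4..10:
  i=4: C(10,4)·!6 = 210·265 = 55650
  i=5: C(10,5)·!5 = 252·44 = 11088
  i=6: C(10,6)·!4 = 210·9 = 1890
  i=7: C(10,7)·!3 = 120·2 = 240
  i=8: C(10,8)·!2 = 45·1 = 45
  i=9: C(10,9)·!1 = 10·0 = 0
  i=10: C(10,10)·!0 = 1·1 = 1
Total = 68914.

68914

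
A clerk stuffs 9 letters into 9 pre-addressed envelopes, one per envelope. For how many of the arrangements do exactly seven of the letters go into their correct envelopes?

Pick the 7 fixed positions: C(9,7) = 36 ways.
The remaining 2 must be deranged: !2 = 1.
Total: 36 × 1 = 36.

36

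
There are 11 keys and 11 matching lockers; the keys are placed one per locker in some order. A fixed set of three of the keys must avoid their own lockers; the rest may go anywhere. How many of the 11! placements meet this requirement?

30078720

Let A_j be the event that the j-th constrained one is fixed. By inclusion-exclusion over the 3 events:
Σ_{j=0}^{3} (-1)^j C(3,j)(11-j)!
= C(3,0)·11! - C(3,1)·10! + C(3,2)·9! - C(3,3)·8!
= 39916800 - 10886400 + 1088640 - 40320
= 30078720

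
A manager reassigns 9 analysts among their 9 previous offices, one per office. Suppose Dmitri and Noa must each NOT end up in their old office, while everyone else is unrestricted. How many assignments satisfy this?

287280

Inclusion-exclusion on the 2 forbidden self-matches:
Σ_{j=0}^{2} (-1)^j C(2,j)(9-j)!
= C(2,0)·9! - C(2,1)·8! + C(2,2)·7!
= 362880 - 80640 + 5040
= 287280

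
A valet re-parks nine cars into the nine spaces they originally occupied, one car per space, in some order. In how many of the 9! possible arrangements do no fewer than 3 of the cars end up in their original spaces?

29143

Sum C(9,i)·!(9-i) for i = 3..9:
  i=3: C(9,3)·!6 = 84·265 = 22260
  i=4: C(9,4)·!5 = 126·44 = 5544
  i=5: C(9,5)·!4 = 126·9 = 1134
  i=6: C(9,6)·!3 = 84·2 = 168
  i=7: C(9,7)·!2 = 36·1 = 36
  i=8: C(9,8)·!1 = 9·0 = 0
  i=9: C(9,9)·!0 = 1·1 = 1
Total = 29143.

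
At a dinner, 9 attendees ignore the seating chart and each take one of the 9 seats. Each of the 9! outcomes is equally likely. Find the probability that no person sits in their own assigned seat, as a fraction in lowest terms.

16687/45360

Favorable outcomes: !9 = 133496.
Total outcomes: 9! = 362880.
Probability = 133496/362880 = 16687/45360.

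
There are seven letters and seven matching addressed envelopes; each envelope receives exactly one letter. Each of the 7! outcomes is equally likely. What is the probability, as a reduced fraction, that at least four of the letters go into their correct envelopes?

Favorable outcomes: Σ_{i≥4} C(7,i)·!(7-i) = 35·2 + 21·1 + 7·0 + 1·1 = 92.
Total outcomes: 7! = 5040.
Probability = 92/5040 = 23/1260.

23/1260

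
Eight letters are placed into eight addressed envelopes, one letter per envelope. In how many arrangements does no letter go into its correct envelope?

14833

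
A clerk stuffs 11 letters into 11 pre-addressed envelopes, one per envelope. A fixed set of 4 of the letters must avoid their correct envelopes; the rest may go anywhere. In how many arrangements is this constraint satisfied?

27422640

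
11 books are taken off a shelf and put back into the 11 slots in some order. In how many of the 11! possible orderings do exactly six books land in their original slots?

20328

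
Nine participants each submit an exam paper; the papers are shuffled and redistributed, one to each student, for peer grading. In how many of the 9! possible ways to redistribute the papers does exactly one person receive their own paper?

Pick the single fixed position: C(9,1) = 9 ways.
The remaining 8 must be deranged: !8 = 14833.
Total: 9 × 14833 = 133497.

133497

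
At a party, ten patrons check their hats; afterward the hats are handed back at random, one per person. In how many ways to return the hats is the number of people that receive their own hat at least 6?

2176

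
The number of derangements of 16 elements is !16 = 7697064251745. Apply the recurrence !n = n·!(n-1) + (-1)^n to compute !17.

!17 = 17·7697064251745 - 1 = 130850092279664.

130850092279664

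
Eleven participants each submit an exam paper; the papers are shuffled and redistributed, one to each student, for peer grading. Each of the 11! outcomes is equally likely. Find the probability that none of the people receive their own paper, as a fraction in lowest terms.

Favorable outcomes: !11 = 14684570.
Total outcomes: 11! = 39916800.
Probability = 14684570/39916800 = 1468457/3991680.

1468457/3991680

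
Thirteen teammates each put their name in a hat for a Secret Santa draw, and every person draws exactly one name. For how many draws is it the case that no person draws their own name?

By inclusion-exclusion, !13 = Σ (-1)^k · 13!/k! for k=0..13
= 13! - 13!/1! + 13!/2! - 13!/3! + 13!/4! - 13!/5! + 13!/6! - 13!/7! + 13!/8! - 13!/9! + 13!/10! - 13!/11! + 13!/12! - 13!/13!
= 6227020800 - 6227020800 + 3113510400 - 1037836800 + 259459200 - 51891840 + 8648640 - 1235520 + 154440 - 17160 + 1716 - 156 + 13 - 1
= 2290792932

2290792932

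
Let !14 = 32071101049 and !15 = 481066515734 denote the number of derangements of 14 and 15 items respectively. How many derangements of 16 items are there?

!16 = (16-1)·(!15 + !14) = 15·(481066515734 + 32071101049) = 15·513137616783 = 7697064251745.

7697064251745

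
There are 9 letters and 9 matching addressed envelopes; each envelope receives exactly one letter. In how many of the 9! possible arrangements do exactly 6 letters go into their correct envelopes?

Pick the 6 fixed positions: C(9,6) = 84 ways.
The remaining 3 must be deranged: !3 = 2.
Total: 84 × 2 = 168.

168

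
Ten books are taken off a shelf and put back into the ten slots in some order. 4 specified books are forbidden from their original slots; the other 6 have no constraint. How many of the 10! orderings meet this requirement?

2399760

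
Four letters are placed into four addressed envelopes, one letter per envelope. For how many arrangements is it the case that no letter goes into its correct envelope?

By inclusion-exclusion, !4 = Σ (-1)^k · 4!/k! for k=0..4
= 4! - 4!/1! + 4!/2! - 4!/3! + 4!/4!
= 24 - 24 + 12 - 4 + 1
= 9

9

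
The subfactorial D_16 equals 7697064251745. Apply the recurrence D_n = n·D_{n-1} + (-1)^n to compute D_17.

130850092279664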